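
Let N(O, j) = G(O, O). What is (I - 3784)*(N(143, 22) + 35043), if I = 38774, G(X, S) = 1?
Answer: 1226189560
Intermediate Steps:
N(O, j) = 1
(I - 3784)*(N(143, 22) + 35043) = (38774 - 3784)*(1 + 35043) = 34990*35044 = 1226189560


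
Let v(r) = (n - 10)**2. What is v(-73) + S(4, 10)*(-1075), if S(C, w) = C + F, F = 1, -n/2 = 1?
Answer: -5231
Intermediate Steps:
n = -2 (n = -2*1 = -2)
S(C, w) = 1 + C (S(C, w) = C + 1 = 1 + C)
v(r) = 144 (v(r) = (-2 - 10)**2 = (-12)**2 = 144)
v(-73) + S(4, 10)*(-1075) = 144 + (1 + 4)*(-1075) = 144 + 5*(-1075) = 144 - 5375 = -5231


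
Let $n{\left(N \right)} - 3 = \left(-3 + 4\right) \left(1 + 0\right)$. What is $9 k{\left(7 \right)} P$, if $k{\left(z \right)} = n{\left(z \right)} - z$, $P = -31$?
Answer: $837$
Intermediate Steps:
$n{\left(N \right)} = 4$ ($n{\left(N \right)} = 3 + \left(-3 + 4\right) \left(1 + 0\right) = 3 + 1 \cdot 1 = 3 + 1 = 4$)
$k{\left(z \right)} = 4 - z$
$9 k{\left(7 \right)} P = 9 \left(4 - 7\right) \left(-31\right) = 9 \left(-3\right) \left(-31\right) = \left(-27\right) \left(-31\right) = 837$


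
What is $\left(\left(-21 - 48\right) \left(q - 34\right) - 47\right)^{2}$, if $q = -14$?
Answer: $10660225$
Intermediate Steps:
$\left(\left(-21 - 48\right) \left(q - 34\right) - 47\right)^{2} = \left(\left(-21 - 48\right) \left(-14 - 34\right) - 47\right)^{2} = \left(\left(-69\right) \left(-48\right) - 47\right)^{2} = \left(3312 - 47\right)^{2} = 3265^{2} = 10660225$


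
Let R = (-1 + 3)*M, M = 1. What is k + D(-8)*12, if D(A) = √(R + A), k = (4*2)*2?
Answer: 16 + 12*I*√6 ≈ 16.0 + 29.394*I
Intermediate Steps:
k = 16 (k = 8*2 = 16)
R = 2 (R = (-1 + 3)*1 = 2*1 = 2)
D(A) = √(2 + A)
k + D(-8)*12 = 16 + √(2 - 8)*12 = 16 + √(-6)*12 = 16 + (I*√6)*12 = 16 + 12*I*√6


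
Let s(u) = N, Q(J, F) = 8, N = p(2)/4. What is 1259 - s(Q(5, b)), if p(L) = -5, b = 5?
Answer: 5041/4 ≈ 1260.3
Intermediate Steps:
N = -5/4 ≈ -1.2500
s(u) = -5/4
1259 - s(Q(5, b)) = 1259 - 1*(-5/4) = 1259 + 5/4 = 5041/4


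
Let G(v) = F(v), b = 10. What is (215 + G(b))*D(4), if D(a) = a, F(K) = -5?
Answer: 840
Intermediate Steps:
G(v) = -5
(215 + G(b))*D(4) = (215 - 5)*4 = 210*4 = 840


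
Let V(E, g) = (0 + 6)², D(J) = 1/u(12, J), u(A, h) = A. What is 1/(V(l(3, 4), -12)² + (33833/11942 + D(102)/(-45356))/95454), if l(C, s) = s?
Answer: 310211001682848/402033467388142325 ≈ 0.00077160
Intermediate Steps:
D(J) = 1/12
V(E, g) = 36 (V(E, g) = 6² = 36)
1/(V(l(3, 4), -12)² + (33833/11942 + D(102)/(-45356))/95454) = 1/(36² + (33833/11942 + (1/12)/(-45356))/95454) = 1/(1296 + (33833*(1/11942) + (1/12)*(-1/45356))*(1/95454)) = 1/(1296 + (33833/11942 - 1/544272)*(1/95454)) = 1/(1296 + (9207171317/3249848112)*(1/95454)) = 1/(1296 + 9207171317/310211001682848) = 1/(402033467388142325/310211001682848) = 310211001682848/402033467388142325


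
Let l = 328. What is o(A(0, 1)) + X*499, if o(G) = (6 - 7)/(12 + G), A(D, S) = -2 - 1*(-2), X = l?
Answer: 1964063/12 ≈ 1.6367e+5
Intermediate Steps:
X = 328
A(D, S) = 0 (A(D, S) = -2 + 2 = 0)
o(G) = -1/(12 + G)
o(A(0, 1)) + X*499 = -1/(12 + 0) + 328*499 = -1/12 + 163672 = 1964063/12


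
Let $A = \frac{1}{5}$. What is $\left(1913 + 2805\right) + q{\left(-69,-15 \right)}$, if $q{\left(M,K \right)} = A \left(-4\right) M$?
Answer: $\frac{23866}{5} \approx 4773.2$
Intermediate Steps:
$A = \frac{1}{5} \approx 0.2$
$q{\left(M,K \right)} = - \frac{4 M}{5}$ ($q{\left(M,K \right)} = \frac{1}{5} \left(-4\right) M = - \frac{4 M}{5}$)
$\left(1913 + 2805\right) + q{\left(-69,-15 \right)} = \left(1913 + 2805\right) - - \frac{276}{5} = 4718 + \frac{276}{5} = \frac{23866}{5}$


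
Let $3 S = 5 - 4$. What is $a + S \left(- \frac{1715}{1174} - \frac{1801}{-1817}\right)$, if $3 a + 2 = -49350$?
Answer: $- \frac{105276615397}{6399474} \approx -16451.0$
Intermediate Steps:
$a = - \frac{49352}{3}$ ($a = - \frac{2}{3} + \frac{1}{3} \left(-49350\right) = - \frac{2}{3} - 16450 = - \frac{49352}{3} \approx -16451.0$)
$S = \frac{1}{3}$ ($S = \frac{5 - 4}{3} = \frac{1}{3} \cdot 1 = \frac{1}{3} \approx 0.33333$)
$a + S \left(- \frac{1715}{1174} - \frac{1801}{-1817}\right) = - \frac{49352}{3} + \frac{- \frac{1715}{1174} - \frac{1801}{-1817}}{3} = - \frac{49352}{3} + \frac{\left(-1715\right) \frac{1}{1174} - - \frac{1801}{1817}}{3} = - \frac{49352}{3} + \frac{- \frac{1715}{1174} + \frac{1801}{1817}}{3} = - \frac{49352}{3} + \frac{1}{3} \left(- \frac{1001781}{2133158}\right) = - \frac{49352}{3} - \frac{333927}{2133158} = - \frac{105276615397}{6399474}$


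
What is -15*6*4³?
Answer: -5760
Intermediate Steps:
-15*6*4³ = -5*18*64 = -90*64 = -5760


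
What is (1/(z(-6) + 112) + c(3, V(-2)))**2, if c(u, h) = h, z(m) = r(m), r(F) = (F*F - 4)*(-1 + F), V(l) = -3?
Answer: 113569/12544 ≈ 9.0536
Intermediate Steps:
r(F) = (-1 + F)*(-4 + F**2) (r(F) = (F**2 - 4)*(-1 + F) = (-4 + F**2)*(-1 + F) = (-1 + F)*(-4 + F**2))
z(m) = 4 + m**3 - m**2 - 4*m
(1/(z(-6) + 112) + c(3, V(-2)))**2 = (1/((4 + (-6)**3 - 1*(-6)**2 - 4*(-6)) + 112) - 3)**2 = (1/((4 - 216 - 1*36 + 24) + 112) - 3)**2 = (1/((4 - 216 - 36 + 24) + 112) - 3)**2 = (1/(-224 + 112) - 3)**2 = (1/(-112) - 3)**2 = (-1/112 - 3)**2 = (-337/112)**2 = 113569/12544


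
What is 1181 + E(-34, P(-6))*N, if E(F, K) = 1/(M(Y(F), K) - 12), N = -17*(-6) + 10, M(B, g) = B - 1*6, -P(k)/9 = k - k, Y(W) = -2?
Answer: 5877/5 ≈ 1175.4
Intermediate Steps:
P(k) = 0 (P(k) = -9*(k - k) = -9*0 = 0)
M(B, g) = -6 + B (M(B, g) = B - 6 = -6 + B)
N = 112 (N = 102 + 10 = 112)
E(F, K) = -1/20 (E(F, K) = 1/((-6 - 2) - 12) = 1/(-8 - 12) = 1/(-20) = -1/20)
1181 + E(-34, P(-6))*N = 1181 - 1/20*112 = 1181 - 28/5 = 5877/5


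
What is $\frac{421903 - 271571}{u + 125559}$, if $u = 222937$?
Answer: $\frac{37583}{87124} \approx 0.43137$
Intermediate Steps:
$\frac{421903 - 271571}{u + 125559} = \frac{421903 - 271571}{222937 + 125559} = \frac{150332}{348496} = 150332 \cdot \frac{1}{348496} = \frac{37583}{87124}$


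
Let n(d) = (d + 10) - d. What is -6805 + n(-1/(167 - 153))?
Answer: -6795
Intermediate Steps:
n(d) = 10 (n(d) = (10 + d) - d = 10)
-6805 + n(-1/(167 - 153)) = -6805 + 10 = -6795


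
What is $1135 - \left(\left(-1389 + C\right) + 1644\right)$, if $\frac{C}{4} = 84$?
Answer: $544$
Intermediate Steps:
$C = 336$ ($C = 4 \cdot 84 = 336$)
$1135 - \left(\left(-1389 + C\right) + 1644\right) = 1135 - \left(\left(-1389 + 336\right) + 1644\right) = 1135 - \left(-1053 + 1644\right) = 1135 - 591 = 544$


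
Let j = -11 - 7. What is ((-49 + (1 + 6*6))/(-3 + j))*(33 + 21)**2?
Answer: 11664/7 ≈ 1666.3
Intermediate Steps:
j = -18
((-49 + (1 + 6*6))/(-3 + j))*(33 + 21)**2 = ((-49 + (1 + 6*6))/(-3 - 18))*(33 + 21)**2 = ((-49 + (1 + 36))/(-21))*54**2 = ((-49 + 37)*(-1/21))*2916 = -12*(-1/21)*2916 = (4/7)*2916 = 11664/7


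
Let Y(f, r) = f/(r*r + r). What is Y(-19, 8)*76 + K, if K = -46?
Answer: -1189/18 ≈ -66.056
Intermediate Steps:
Y(f, r) = f/(r + r**2) (Y(f, r) = f/(r**2 + r) = f/(r + r**2))
Y(-19, 8)*76 + K = -19/(8*(1 + 8))*76 - 46 = -19*1/8/9*76 - 46 = -19*1/8*1/9*76 - 46 = -19/72*76 - 46 = -361/18 - 46 = -1189/18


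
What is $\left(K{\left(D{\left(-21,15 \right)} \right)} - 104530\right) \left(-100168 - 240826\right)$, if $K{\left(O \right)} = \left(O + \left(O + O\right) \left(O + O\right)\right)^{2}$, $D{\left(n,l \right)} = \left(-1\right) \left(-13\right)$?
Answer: $-126232909854$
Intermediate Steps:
$D{\left(n,l \right)} = 13$
$K{\left(O \right)} = \left(O + 4 O^{2}\right)^{2}$ ($K{\left(O \right)} = \left(O + 2 O 2 O\right)^{2} = \left(O + 4 O^{2}\right)^{2}$)
$\left(K{\left(D{\left(-21,15 \right)} \right)} - 104530\right) \left(-100168 - 240826\right) = \left(13^{2} \left(1 + 4 \cdot 13\right)^{2} - 104530\right) \left(-100168 - 240826\right) = \left(169 \left(1 + 52\right)^{2} - 104530\right) \left(-340994\right) = \left(169 \cdot 53^{2} - 104530\right) \left(-340994\right) = \left(169 \cdot 2809 - 104530\right) \left(-340994\right) = \left(474721 - 104530\right) \left(-340994\right) = 370191 \left(-340994\right) = -126232909854$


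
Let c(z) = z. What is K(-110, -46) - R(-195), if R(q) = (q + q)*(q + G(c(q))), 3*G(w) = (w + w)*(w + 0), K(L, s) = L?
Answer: 9810340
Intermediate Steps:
G(w) = 2*w²/3 (G(w) = ((w + w)*(w + 0))/3 = ((2*w)*w)/3 = (2*w²)/3 = 2*w²/3)
R(q) = 2*q*(q + 2*q²/3) (R(q) = (q + q)*(q + 2*q²/3) = (2*q)*(q + 2*q²/3) = 2*q*(q + 2*q²/3))
K(-110, -46) - R(-195) = -110 - (-195)²*(2 + (4/3)*(-195)) = -110 - 38025*(2 - 260) = -110 - 38025*(-258) = -110 - 1*(-9810450) = -110 + 9810450 = 9810340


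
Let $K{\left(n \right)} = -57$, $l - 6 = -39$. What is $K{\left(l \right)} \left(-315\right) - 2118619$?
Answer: $-2100664$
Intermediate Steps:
$l = -33$ ($l = 6 - 39 = -33$)
$K{\left(l \right)} \left(-315\right) - 2118619 = \left(-57\right) \left(-315\right) - 2118619 = 17955 - 2118619 = -2100664$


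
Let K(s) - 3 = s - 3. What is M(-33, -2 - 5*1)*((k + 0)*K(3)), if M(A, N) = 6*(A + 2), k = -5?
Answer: 2790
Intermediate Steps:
K(s) = s (K(s) = 3 + (s - 3) = 3 + (-3 + s) = s)
M(A, N) = 12 + 6*A (M(A, N) = 6*(2 + A) = 12 + 6*A)
M(-33, -2 - 5*1)*((k + 0)*K(3)) = (12 + 6*(-33))*((-5 + 0)*3) = (12 - 198)*(-5*3) = -186*(-15) = 2790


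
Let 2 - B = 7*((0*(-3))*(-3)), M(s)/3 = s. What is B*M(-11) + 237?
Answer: 171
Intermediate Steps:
M(s) = 3*s
B = 2 (B = 2 - 7*(0*(-3))*(-3) = 2 - 7*0*(-3) = 2 - 7*0 = 2 - 1*0 = 2 + 0 = 2)
B*M(-11) + 237 = 2*(3*(-11)) + 237 = 2*(-33) + 237 = -66 + 237 = 171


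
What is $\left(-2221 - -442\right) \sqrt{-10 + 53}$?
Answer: $- 1779 \sqrt{43} \approx -11666.0$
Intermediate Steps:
$\left(-2221 - -442\right) \sqrt{-10 + 53} = \left(-2221 + 442\right) \sqrt{43} = - 1779 \sqrt{43}$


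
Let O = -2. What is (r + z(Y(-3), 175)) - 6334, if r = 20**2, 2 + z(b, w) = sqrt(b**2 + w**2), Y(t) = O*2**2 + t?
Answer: -5936 + sqrt(30746) ≈ -5760.7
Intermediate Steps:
Y(t) = -8 + t (Y(t) = -2*2**2 + t = -2*4 + t = -8 + t)
z(b, w) = -2 + sqrt(b**2 + w**2)
r = 400
(r + z(Y(-3), 175)) - 6334 = (400 + (-2 + sqrt((-8 - 3)**2 + 175**2))) - 6334 = (400 + (-2 + sqrt((-11)**2 + 30625))) - 6334 = (400 + (-2 + sqrt(121 + 30625))) - 6334 = (400 + (-2 + sqrt(30746))) - 6334 = (398 + sqrt(30746)) - 6334 = -5936 + sqrt(30746)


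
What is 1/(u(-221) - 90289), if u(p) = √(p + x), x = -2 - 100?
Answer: -90289/8152103844 - I*√323/8152103844 ≈ -1.1076e-5 - 2.2046e-9*I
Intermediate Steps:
x = -102
u(p) = √(-102 + p) (u(p) = √(p - 102) = √(-102 + p))
1/(u(-221) - 90289) = 1/(√(-102 - 221) - 90289) = 1/(√(-323) - 90289) = 1/(I*√323 - 90289) = 1/(-90289 + I*√323)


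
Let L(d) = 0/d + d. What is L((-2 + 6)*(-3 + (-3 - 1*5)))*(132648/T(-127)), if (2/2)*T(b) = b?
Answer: 5836512/127 ≈ 45957.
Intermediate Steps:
T(b) = b
L(d) = d (L(d) = 0 + d = d)
L((-2 + 6)*(-3 + (-3 - 1*5)))*(132648/T(-127)) = ((-2 + 6)*(-3 + (-3 - 1*5)))*(132648/(-127)) = (4*(-3 + (-3 - 5)))*(132648*(-1/127)) = (4*(-3 - 8))*(-132648/127) = (4*(-11))*(-132648/127) = -44*(-132648/127) = 5836512/127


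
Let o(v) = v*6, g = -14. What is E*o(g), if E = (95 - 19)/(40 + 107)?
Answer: -304/7 ≈ -43.429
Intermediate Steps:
o(v) = 6*v
E = 76/147 ≈ 0.51701
E*o(g) = 76*(6*(-14))/147 = (76/147)*(-84) = -304/7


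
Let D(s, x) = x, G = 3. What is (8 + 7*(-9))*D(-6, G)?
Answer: -165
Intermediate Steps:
(8 + 7*(-9))*D(-6, G) = (8 + 7*(-9))*3 = (8 - 63)*3 = -55*3 = -165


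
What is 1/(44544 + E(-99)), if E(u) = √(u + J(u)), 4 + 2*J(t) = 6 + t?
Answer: 89088/3968336167 - I*√590/3968336167 ≈ 2.245e-5 - 6.1209e-9*I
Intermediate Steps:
J(t) = 1 + t/2 (J(t) = -2 + (6 + t)/2 = -2 + (3 + t/2) = 1 + t/2)
E(u) = √(1 + 3*u/2) (E(u) = √(u + (1 + u/2)) = √(1 + 3*u/2))
1/(44544 + E(-99)) = 1/(44544 + √(4 + 6*(-99))/2) = 1/(44544 + √(4 - 594)/2) = 1/(44544 + √(-590)/2) = 1/(44544 + (I*√590)/2) = 1/(44544 + I*√590/2)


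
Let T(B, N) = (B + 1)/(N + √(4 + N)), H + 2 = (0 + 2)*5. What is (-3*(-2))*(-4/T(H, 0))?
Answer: -16/3 ≈ -5.3333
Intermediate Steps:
H = 8 (H = -2 + (0 + 2)*5 = -2 + 2*5 = -2 + 10 = 8)
T(B, N) = (1 + B)/(N + √(4 + N))
(-3*(-2))*(-4/T(H, 0)) = (-3*(-2))*(-4*(0 + √(4 + 0))/(1 + 8)) = 6*(-4/(9/(0 + √4))) = 6*(-4/(9/(0 + 2))) = 6*(-4/(9/2)) = 6*(-4/((½)*9)) = 6*(-4/9/2) = 6*(-4*2/9) = 6*(-8/9) = -16/3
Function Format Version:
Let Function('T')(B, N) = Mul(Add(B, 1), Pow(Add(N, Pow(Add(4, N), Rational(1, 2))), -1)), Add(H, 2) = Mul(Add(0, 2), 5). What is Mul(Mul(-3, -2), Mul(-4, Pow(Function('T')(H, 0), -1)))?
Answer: Rational(-16, 3) ≈ -5.3333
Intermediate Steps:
H = 8 (H = Add(-2, Mul(Add(0, 2), 5)) = Add(-2, Mul(2, 5)) = Add(-2, 10) = 8)
Function('T')(B, N) = Mul(Pow(Add(N, Pow(Add(4, N), Rational(1, 2))), -1), Add(1, B)) (Function('T')(B, N) = Mul(Add(1, B), Pow(Add(N, Pow(Add(4, N), Rational(1, 2))), -1)) = Mul(Pow(Add(N, Pow(Add(4, N), Rational(1, 2))), -1), Add(1, B)))
Mul(Mul(-3, -2), Mul(-4, Pow(Function('T')(H, 0), -1))) = Mul(Mul(-3, -2), Mul(-4, Pow(Mul(Pow(Add(0, Pow(Add(4, 0), Rational(1, 2))), -1), Add(1, 8)), -1))) = Mul(6, Mul(-4, Pow(Mul(Pow(Add(0, Pow(4, Rational(1, 2))), -1), 9), -1))) = Mul(6, Mul(-4, Pow(Mul(Pow(Add(0, 2), -1), 9), -1))) = Mul(6, Mul(-4, Pow(Mul(Pow(2, -1), 9), -1))) = Mul(6, Mul(-4, Pow(Mul(Rational(1, 2), 9), -1))) = Mul(6, Mul(-4, Pow(Rational(9, 2), -1))) = Mul(6, Mul(-4, Rational(2, 9))) = Mul(6, Rational(-8, 9)) = Rational(-16, 3)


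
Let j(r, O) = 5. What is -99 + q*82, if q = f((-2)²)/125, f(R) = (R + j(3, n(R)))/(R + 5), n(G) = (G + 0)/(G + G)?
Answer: -12293/125 ≈ -98.344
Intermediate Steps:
n(G) = ½ (n(G) = G/((2*G)) = G*(1/(2*G)) = ½)
f(R) = 1 (f(R) = (R + 5)/(R + 5) = (5 + R)/(5 + R) = 1)
q = 1/125 ≈ 0.0080000
-99 + q*82 = -99 + (1/125)*82 = -99 + 82/125 = -12293/125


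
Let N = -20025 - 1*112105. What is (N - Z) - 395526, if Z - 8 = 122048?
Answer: -649712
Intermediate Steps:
N = -132130 (N = -20025 - 112105 = -132130)
Z = 122056 (Z = 8 + 122048 = 122056)
(N - Z) - 395526 = (-132130 - 1*122056) - 395526 = (-132130 - 122056) - 395526 = -254186 - 395526 = -649712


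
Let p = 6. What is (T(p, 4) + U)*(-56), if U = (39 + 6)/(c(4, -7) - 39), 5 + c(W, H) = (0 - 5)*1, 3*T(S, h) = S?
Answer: -424/7 ≈ -60.571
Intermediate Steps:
T(S, h) = S/3
c(W, H) = -10 (c(W, H) = -5 + (0 - 5)*1 = -5 - 5*1 = -5 - 5 = -10)
U = -45/49 (U = (39 + 6)/(-10 - 39) = 45/(-49) = 45*(-1/49) = -45/49 ≈ -0.91837)
(T(p, 4) + U)*(-56) = ((⅓)*6 - 45/49)*(-56) = (2 - 45/49)*(-56) = (53/49)*(-56) = -424/7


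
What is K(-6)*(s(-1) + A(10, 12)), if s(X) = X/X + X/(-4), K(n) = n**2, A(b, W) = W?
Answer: 477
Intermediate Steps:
s(X) = 1 - X/4 (s(X) = 1 + X*(-1/4) = 1 - X/4)
K(-6)*(s(-1) + A(10, 12)) = (-6)**2*((1 - 1/4*(-1)) + 12) = 36*((1 + 1/4) + 12) = 36*(5/4 + 12) = 36*(53/4) = 477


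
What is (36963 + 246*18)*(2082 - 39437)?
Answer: -1546160805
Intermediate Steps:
(36963 + 246*18)*(2082 - 39437) = (36963 + 4428)*(-37355) = 41391*(-37355) = -1546160805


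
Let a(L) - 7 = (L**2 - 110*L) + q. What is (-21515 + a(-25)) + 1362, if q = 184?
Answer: -16587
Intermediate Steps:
a(L) = 191 + L**2 - 110*L (a(L) = 7 + ((L**2 - 110*L) + 184) = 7 + (184 + L**2 - 110*L) = 191 + L**2 - 110*L)
(-21515 + a(-25)) + 1362 = (-21515 + (191 + (-25)**2 - 110*(-25))) + 1362 = (-21515 + (191 + 625 + 2750)) + 1362 = (-21515 + 3566) + 1362 = -17949 + 1362 = -16587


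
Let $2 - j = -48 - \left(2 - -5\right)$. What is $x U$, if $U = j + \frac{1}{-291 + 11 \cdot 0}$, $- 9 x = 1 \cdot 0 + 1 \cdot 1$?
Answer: $- \frac{16586}{2619} \approx -6.333$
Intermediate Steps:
$x = - \frac{1}{9}$ ($x = - \frac{1 \cdot 0 + 1 \cdot 1}{9} = - \frac{0 + 1}{9} = \left(- \frac{1}{9}\right) 1 = - \frac{1}{9} \approx -0.11111$)
$j = 57$ ($j = 2 - \left(-48 - \left(2 - -5\right)\right) = 2 - \left(-48 - \left(2 + 5\right)\right) = 2 - \left(-48 - 7\right) = 2 - -55 = 2 + 55 = 57$)
$U = \frac{16586}{291}$ ($U = 57 + \frac{1}{-291 + 11 \cdot 0} = 57 + \frac{1}{-291 + 0} = 57 + \frac{1}{-291} = 57 - \frac{1}{291} = \frac{16586}{291} \approx 56.997$)
$x U = \left(- \frac{1}{9}\right) \frac{16586}{291} = - \frac{16586}{2619}$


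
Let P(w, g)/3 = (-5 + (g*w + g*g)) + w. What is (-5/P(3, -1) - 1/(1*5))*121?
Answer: 1573/60 ≈ 26.217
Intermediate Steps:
P(w, g) = -15 + 3*w + 3*g² + 3*g*w (P(w, g) = 3*((-5 + (g*w + g*g)) + w) = 3*((-5 + (g*w + g²)) + w) = 3*((-5 + (g² + g*w)) + w) = 3*((-5 + g² + g*w) + w) = 3*(-5 + w + g² + g*w) = -15 + 3*w + 3*g² + 3*g*w)
(-5/P(3, -1) - 1/(1*5))*121 = (-5/(-15 + 3*3 + 3*(-1)² + 3*(-1)*3) - 1/(1*5))*121 = (-5/(-15 + 9 + 3*1 - 9) - 1/5)*121 = (-5/(-15 + 9 + 3 - 9) - 1*⅕)*121 = (-5/(-12) - ⅕)*121 = (-5*(-1/12) - ⅕)*121 = (5/12 - ⅕)*121 = (13/60)*121 = 1573/60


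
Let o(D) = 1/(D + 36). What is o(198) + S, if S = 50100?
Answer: 11723401/234 ≈ 50100.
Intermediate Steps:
o(D) = 1/(36 + D)
o(198) + S = 1/(36 + 198) + 50100 = 1/234 + 50100 = 11723401/234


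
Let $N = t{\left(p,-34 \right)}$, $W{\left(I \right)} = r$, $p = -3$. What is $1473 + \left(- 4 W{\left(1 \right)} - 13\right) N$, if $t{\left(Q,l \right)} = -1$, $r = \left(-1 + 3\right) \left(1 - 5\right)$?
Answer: $1454$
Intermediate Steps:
$r = -8$ ($r = 2 \left(-4\right) = -8$)
$W{\left(I \right)} = -8$
$N = -1$
$1473 + \left(- 4 W{\left(1 \right)} - 13\right) N = 1473 + \left(\left(-4\right) \left(-8\right) - 13\right) \left(-1\right) = 1473 + \left(32 - 13\right) \left(-1\right) = 1473 + 19 \left(-1\right) = 1473 - 19 = 1454$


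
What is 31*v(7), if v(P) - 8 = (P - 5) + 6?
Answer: 496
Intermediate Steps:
v(P) = 9 + P (v(P) = 8 + ((P - 5) + 6) = 8 + ((-5 + P) + 6) = 8 + (1 + P) = 9 + P)
31*v(7) = 31*(9 + 7) = 31*16 = 496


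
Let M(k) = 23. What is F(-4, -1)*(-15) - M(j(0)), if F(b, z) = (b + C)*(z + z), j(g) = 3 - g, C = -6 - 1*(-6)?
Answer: -143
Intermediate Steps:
C = 0 (C = -6 + 6 = 0)
F(b, z) = 2*b*z (F(b, z) = (b + 0)*(z + z) = b*(2*z) = 2*b*z)
F(-4, -1)*(-15) - M(j(0)) = (2*(-4)*(-1))*(-15) - 1*23 = 8*(-15) - 23 = -120 - 23 = -143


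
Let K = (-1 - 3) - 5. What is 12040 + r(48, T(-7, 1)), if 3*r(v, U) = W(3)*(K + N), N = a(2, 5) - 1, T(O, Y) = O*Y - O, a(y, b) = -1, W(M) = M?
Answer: 12029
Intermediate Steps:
T(O, Y) = -O + O*Y
K = -9 (K = -4 - 5 = -9)
N = -2 (N = -1 - 1 = -2)
r(v, U) = -11 (r(v, U) = (3*(-9 - 2))/3 = (3*(-11))/3 = (1/3)*(-33) = -11)
12040 + r(48, T(-7, 1)) = 12040 - 11 = 12029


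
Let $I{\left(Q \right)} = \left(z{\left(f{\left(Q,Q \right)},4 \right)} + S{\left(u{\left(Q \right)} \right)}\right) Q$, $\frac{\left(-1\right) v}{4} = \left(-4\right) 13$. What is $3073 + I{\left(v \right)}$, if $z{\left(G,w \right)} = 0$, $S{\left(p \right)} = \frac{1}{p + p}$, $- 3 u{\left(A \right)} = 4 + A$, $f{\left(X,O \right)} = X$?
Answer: $\frac{162791}{53} \approx 3071.5$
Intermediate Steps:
$u{\left(A \right)} = - \frac{4}{3} - \frac{A}{3}$ ($u{\left(A \right)} = - \frac{4 + A}{3} = - \frac{4}{3} - \frac{A}{3}$)
$S{\left(p \right)} = \frac{1}{2 p}$
$v = 208$ ($v = - 4 \left(\left(-4\right) 13\right) = \left(-4\right) \left(-52\right) = 208$)
$I{\left(Q \right)} = \frac{Q}{2 \left(- \frac{4}{3} - \frac{Q}{3}\right)}$ ($I{\left(Q \right)} = \left(0 + \frac{1}{2 \left(- \frac{4}{3} - \frac{Q}{3}\right)}\right) Q = \frac{1}{2 \left(- \frac{4}{3} - \frac{Q}{3}\right)} Q = \frac{Q}{2 \left(- \frac{4}{3} - \frac{Q}{3}\right)}$)
$3073 + I{\left(v \right)} = 3073 - \frac{624}{8 + 2 \cdot 208} = 3073 - \frac{624}{8 + 416} = 3073 - \frac{624}{424} = 3073 - 624 \cdot \frac{1}{424} = 3073 - \frac{78}{53} = \frac{162791}{53}$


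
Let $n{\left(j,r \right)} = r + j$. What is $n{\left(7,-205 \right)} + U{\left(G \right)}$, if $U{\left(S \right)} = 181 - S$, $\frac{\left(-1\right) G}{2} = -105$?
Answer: $-227$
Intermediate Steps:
$n{\left(j,r \right)} = j + r$
$G = 210$ ($G = \left(-2\right) \left(-105\right) = 210$)
$n{\left(7,-205 \right)} + U{\left(G \right)} = \left(7 - 205\right) + \left(181 - 210\right) = -198 + \left(181 - 210\right) = -198 - 29 = -227$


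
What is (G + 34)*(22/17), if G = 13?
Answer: 1034/17 ≈ 60.824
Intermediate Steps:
(G + 34)*(22/17) = (13 + 34)*(22/17) = 47*(22*(1/17)) = 47*(22/17) = 1034/17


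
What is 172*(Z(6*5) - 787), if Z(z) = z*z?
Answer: 19436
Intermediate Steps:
Z(z) = z²
172*(Z(6*5) - 787) = 172*((6*5)² - 787) = 172*(30² - 787) = 172*(900 - 787) = 172*113 = 19436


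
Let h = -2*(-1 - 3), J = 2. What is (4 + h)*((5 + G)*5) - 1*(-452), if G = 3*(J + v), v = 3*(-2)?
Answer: 32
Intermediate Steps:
v = -6
G = -12 (G = 3*(2 - 6) = 3*(-4) = -12)
h = 8 (h = -2*(-4) = 8)
(4 + h)*((5 + G)*5) - 1*(-452) = (4 + 8)*((5 - 12)*5) - 1*(-452) = 12*(-7*5) + 452 = 12*(-35) + 452 = -420 + 452 = 32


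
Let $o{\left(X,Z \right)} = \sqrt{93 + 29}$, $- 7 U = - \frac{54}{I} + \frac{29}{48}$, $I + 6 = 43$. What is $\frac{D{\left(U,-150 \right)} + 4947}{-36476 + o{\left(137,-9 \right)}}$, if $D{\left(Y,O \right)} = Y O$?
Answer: $- \frac{13303590553}{98456885596} - \frac{1458887 \sqrt{122}}{393827542384} \approx -0.13516$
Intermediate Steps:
$I = 37$ ($I = -6 + 43 = 37$)
$U = \frac{217}{1776}$ ($U = - \frac{- \frac{54}{37} + \frac{29}{48}}{7} = \left(- \frac{1}{7}\right) \left(- \frac{1519}{1776}\right) = \frac{217}{1776} \approx 0.12218$)
$o{\left(X,Z \right)} = \sqrt{122}$
$D{\left(Y,O \right)} = O Y$
$\frac{D{\left(U,-150 \right)} + 4947}{-36476 + o{\left(137,-9 \right)}} = \frac{\left(-150\right) \frac{217}{1776} + 4947}{-36476 + \sqrt{122}} = \frac{- \frac{5425}{296} + 4947}{-36476 + \sqrt{122}} = \frac{1458887}{296 \left(-36476 + \sqrt{122}\right)}$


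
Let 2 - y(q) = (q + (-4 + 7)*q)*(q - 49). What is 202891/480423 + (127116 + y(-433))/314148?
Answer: -46043406295/25153987434 ≈ -1.8305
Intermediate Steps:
y(q) = 2 - 4*q*(-49 + q) (y(q) = 2 - (q + (-4 + 7)*q)*(q - 49) = 2 - (q + 3*q)*(-49 + q) = 2 - 4*q*(-49 + q))
202891/480423 + (127116 + y(-433))/314148 = 202891/480423 + (127116 + (2 - 4*(-433)**2 + 196*(-433)))/314148 = 202891*(1/480423) + (127116 + (2 - 4*187489 - 84868))*(1/314148) = 202891/480423 + (127116 + (2 - 749956 - 84868))*(1/314148) = 202891/480423 + (127116 - 834822)*(1/314148) = 202891/480423 - 707706*1/314148 = 202891/480423 - 117951/52358 = -46043406295/25153987434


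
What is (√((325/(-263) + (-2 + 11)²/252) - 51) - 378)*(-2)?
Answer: 756 - I*√703808777/1841 ≈ 756.0 - 14.41*I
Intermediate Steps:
(√((325/(-263) + (-2 + 11)²/252) - 51) - 378)*(-2) = (√((325*(-1/263) + 9²*(1/252)) - 51) - 378)*(-2) = (√((-325/263 + 81*(1/252)) - 51) - 378)*(-2) = (√((-325/263 + 9/28) - 51) - 378)*(-2) = (√(-6733/7364 - 51) - 378)*(-2) = (√(-382297/7364) - 378)*(-2) = (I*√703808777/3682 - 378)*(-2) = (-378 + I*√703808777/3682)*(-2) = 756 - I*√703808777/1841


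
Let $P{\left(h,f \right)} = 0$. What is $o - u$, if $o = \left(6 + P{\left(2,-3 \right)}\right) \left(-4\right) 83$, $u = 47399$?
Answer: $-49391$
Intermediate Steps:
$o = -1992$ ($o = \left(6 + 0\right) \left(-4\right) 83 = 6 \left(-4\right) 83 = \left(-24\right) 83 = -1992$)
$o - u = -1992 - 47399 = -49391$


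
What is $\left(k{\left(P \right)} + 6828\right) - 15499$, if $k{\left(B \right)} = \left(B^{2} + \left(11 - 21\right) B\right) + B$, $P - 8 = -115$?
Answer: $3741$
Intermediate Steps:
$P = -107$ ($P = 8 - 115 = -107$)
$k{\left(B \right)} = B^{2} - 9 B$ ($k{\left(B \right)} = \left(B^{2} + \left(11 - 21\right) B\right) + B = \left(B^{2} - 10 B\right) + B = B^{2} - 9 B$)
$\left(k{\left(P \right)} + 6828\right) - 15499 = \left(- 107 \left(-9 - 107\right) + 6828\right) - 15499 = \left(\left(-107\right) \left(-116\right) + 6828\right) - 15499 = \left(12412 + 6828\right) - 15499 = 19240 - 15499 = 3741$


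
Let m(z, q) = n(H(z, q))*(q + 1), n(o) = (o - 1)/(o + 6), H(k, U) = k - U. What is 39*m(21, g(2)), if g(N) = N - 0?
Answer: 2106/25 ≈ 84.240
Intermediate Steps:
g(N) = N (g(N) = N - 1*0 = N + 0 = N)
n(o) = (-1 + o)/(6 + o)
m(z, q) = (1 + q)*(-1 + z - q)/(6 + z - q) (m(z, q) = ((-1 + (z - q))/(6 + (z - q)))*(q + 1) = ((-1 + z - q)/(6 + z - q))*(1 + q) = (1 + q)*(-1 + z - q)/(6 + z - q))
39*m(21, g(2)) = 39*(-(1 + 2)*(1 + 2 - 1*21)/(6 + 21 - 1*2)) = 39*(-1*3*(1 + 2 - 21)/(6 + 21 - 2)) = 39*(-1*3*(-18)/25) = 39*(-1*1/25*3*(-18)) = 39*(54/25) = 2106/25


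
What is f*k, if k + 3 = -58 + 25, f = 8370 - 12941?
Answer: 164556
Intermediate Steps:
f = -4571
k = -36 (k = -3 + (-58 + 25) = -3 - 33 = -36)
f*k = -4571*(-36) = 164556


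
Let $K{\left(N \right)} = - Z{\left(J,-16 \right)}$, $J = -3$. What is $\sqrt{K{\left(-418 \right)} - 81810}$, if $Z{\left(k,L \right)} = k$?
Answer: $i \sqrt{81807} \approx 286.02 i$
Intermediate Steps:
$K{\left(N \right)} = 3$ ($K{\left(N \right)} = \left(-1\right) \left(-3\right) = 3$)
$\sqrt{K{\left(-418 \right)} - 81810} = \sqrt{3 - 81810} = \sqrt{-81807} = i \sqrt{81807}$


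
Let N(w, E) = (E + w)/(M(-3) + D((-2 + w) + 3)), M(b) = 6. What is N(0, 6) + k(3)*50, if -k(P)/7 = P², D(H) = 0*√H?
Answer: -3149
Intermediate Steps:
D(H) = 0
k(P) = -7*P²
N(w, E) = E/6 + w/6 (N(w, E) = (E + w)/(6 + 0) = (E + w)/6 = (E + w)*(⅙) = E/6 + w/6)
N(0, 6) + k(3)*50 = ((⅙)*6 + (⅙)*0) - 7*3²*50 = (1 + 0) - 7*9*50 = 1 - 63*50 = 1 - 3150 = -3149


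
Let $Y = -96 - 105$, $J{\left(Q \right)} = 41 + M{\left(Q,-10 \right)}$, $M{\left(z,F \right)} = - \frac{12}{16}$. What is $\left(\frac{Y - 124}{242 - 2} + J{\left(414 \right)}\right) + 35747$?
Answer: $\frac{1717723}{48} \approx 35786.0$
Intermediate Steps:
$M{\left(z,F \right)} = - \frac{3}{4}$ ($M{\left(z,F \right)} = \left(-12\right) \frac{1}{16} = - \frac{3}{4}$)
$J{\left(Q \right)} = \frac{161}{4}$ ($J{\left(Q \right)} = 41 - \frac{3}{4} = \frac{161}{4}$)
$Y = -201$ ($Y = -96 - 105 = -201$)
$\left(\frac{Y - 124}{242 - 2} + J{\left(414 \right)}\right) + 35747 = \left(\frac{-201 - 124}{242 - 2} + \frac{161}{4}\right) + 35747 = \left(- \frac{325}{240} + \frac{161}{4}\right) + 35747 = \left(\left(-325\right) \frac{1}{240} + \frac{161}{4}\right) + 35747 = \left(- \frac{65}{48} + \frac{161}{4}\right) + 35747 = \frac{1867}{48} + 35747 = \frac{1717723}{48}$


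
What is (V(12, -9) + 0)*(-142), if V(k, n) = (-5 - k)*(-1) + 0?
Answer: -2414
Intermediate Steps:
V(k, n) = 5 + k (V(k, n) = (5 + k) + 0 = 5 + k)
(V(12, -9) + 0)*(-142) = ((5 + 12) + 0)*(-142) = (17 + 0)*(-142) = 17*(-142) = -2414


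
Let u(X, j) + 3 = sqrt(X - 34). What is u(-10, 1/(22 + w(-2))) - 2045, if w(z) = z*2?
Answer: -2048 + 2*I*sqrt(11) ≈ -2048.0 + 6.6332*I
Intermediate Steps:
w(z) = 2*z
u(X, j) = -3 + sqrt(-34 + X) (u(X, j) = -3 + sqrt(X - 34) = -3 + sqrt(-34 + X))
u(-10, 1/(22 + w(-2))) - 2045 = (-3 + sqrt(-34 - 10)) - 2045 = (-3 + sqrt(-44)) - 2045 = (-3 + 2*I*sqrt(11)) - 2045 = -2048 + 2*I*sqrt(11)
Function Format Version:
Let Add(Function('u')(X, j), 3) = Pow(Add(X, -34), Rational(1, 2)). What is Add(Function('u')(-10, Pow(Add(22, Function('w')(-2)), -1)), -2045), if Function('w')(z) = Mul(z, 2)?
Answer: Add(-2048, Mul(2, I, Pow(11, Rational(1, 2)))) ≈ Add(-2048.0, Mul(6.6332, I))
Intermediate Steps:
Function('w')(z) = Mul(2, z)
Function('u')(X, j) = Add(-3, Pow(Add(-34, X), Rational(1, 2))) (Function('u')(X, j) = Add(-3, Pow(Add(X, -34), Rational(1, 2))) = Add(-3, Pow(Add(-34, X), Rational(1, 2))))
Add(Function('u')(-10, Pow(Add(22, Function('w')(-2)), -1)), -2045) = Add(Add(-3, Pow(Add(-34, -10), Rational(1, 2))), -2045) = Add(Add(-3, Pow(-44, Rational(1, 2))), -2045) = Add(Add(-3, Mul(2, I, Pow(11, Rational(1, 2)))), -2045) = Add(-2048, Mul(2, I, Pow(11, Rational(1, 2))))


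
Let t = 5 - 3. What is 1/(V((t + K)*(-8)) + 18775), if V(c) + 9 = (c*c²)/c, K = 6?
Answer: 1/22862 ≈ 4.3741e-5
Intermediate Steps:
t = 2
V(c) = -9 + c² (V(c) = -9 + (c*c²)/c = -9 + c³/c = -9 + c²)
1/(V((t + K)*(-8)) + 18775) = 1/((-9 + ((2 + 6)*(-8))²) + 18775) = 1/((-9 + (8*(-8))²) + 18775) = 1/((-9 + (-64)²) + 18775) = 1/((-9 + 4096) + 18775) = 1/(4087 + 18775) = 1/22862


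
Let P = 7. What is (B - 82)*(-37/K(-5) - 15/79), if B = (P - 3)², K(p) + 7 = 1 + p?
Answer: -16548/79 ≈ -209.47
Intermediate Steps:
K(p) = -6 + p (K(p) = -7 + (1 + p) = -6 + p)
B = 16 (B = (7 - 3)² = 4² = 16)
(B - 82)*(-37/K(-5) - 15/79) = (16 - 82)*(-37/(-6 - 5) - 15/79) = -66*(-37/(-11) - 15*1/79) = -66*(-37*(-1/11) - 15/79) = -66*(37/11 - 15/79) = -66*2758/869 = -16548/79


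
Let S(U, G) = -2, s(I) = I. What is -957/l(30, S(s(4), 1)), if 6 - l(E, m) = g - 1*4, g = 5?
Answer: -957/5 ≈ -191.40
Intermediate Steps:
l(E, m) = 5 (l(E, m) = 6 - (5 - 1*4) = 6 - (5 - 4) = 6 - 1*1 = 6 - 1 = 5)
-957/l(30, S(s(4), 1)) = -957/5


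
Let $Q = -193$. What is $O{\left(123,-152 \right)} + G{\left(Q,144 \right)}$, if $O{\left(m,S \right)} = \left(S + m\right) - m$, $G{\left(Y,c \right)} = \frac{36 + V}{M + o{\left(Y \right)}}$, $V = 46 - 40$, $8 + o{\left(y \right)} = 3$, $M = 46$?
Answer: $- \frac{6190}{41} \approx -150.98$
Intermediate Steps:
$o{\left(y \right)} = -5$ ($o{\left(y \right)} = -8 + 3 = -5$)
$V = 6$
$G{\left(Y,c \right)} = \frac{42}{41}$ ($G{\left(Y,c \right)} = \frac{36 + 6}{46 - 5} = \frac{42}{41}$)
$O{\left(m,S \right)} = S$
$O{\left(123,-152 \right)} + G{\left(Q,144 \right)} = -152 + \frac{42}{41} = - \frac{6190}{41}$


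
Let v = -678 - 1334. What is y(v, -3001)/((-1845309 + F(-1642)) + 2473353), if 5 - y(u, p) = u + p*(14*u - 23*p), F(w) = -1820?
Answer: 7662992/39139 ≈ 195.79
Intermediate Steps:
v = -2012
y(u, p) = 5 - u - p*(-23*p + 14*u) (y(u, p) = 5 - (u + p*(14*u - 23*p)) = 5 - (u + p*(-23*p + 14*u)) = 5 + (-u - p*(-23*p + 14*u)) = 5 - u - p*(-23*p + 14*u))
y(v, -3001)/((-1845309 + F(-1642)) + 2473353) = (5 - 1*(-2012) + 23*(-3001)² - 14*(-3001)*(-2012))/((-1845309 - 1820) + 2473353) = (5 + 2012 + 23*9006001 - 84532168)/(-1847129 + 2473353) = (5 + 2012 + 207138023 - 84532168)/626224 = 122607872*(1/626224) = 7662992/39139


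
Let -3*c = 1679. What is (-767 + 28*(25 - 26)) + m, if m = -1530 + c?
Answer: -8654/3 ≈ -2884.7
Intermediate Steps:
c = -1679/3 (c = -1/3*1679 = -1679/3 ≈ -559.67)
m = -6269/3 (m = -1530 - 1679/3 = -6269/3 ≈ -2089.7)
(-767 + 28*(25 - 26)) + m = (-767 + 28*(25 - 26)) - 6269/3 = (-767 + 28*(-1)) - 6269/3 = (-767 - 28) - 6269/3 = -795 - 6269/3 = -8654/3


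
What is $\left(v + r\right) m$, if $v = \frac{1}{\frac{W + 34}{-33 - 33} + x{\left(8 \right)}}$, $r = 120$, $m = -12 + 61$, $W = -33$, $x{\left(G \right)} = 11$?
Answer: $\frac{4266234}{725} \approx 5884.5$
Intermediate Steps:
$m = 49$
$v = \frac{66}{725}$ ($v = \frac{1}{\frac{-33 + 34}{-33 - 33} + 11} = \frac{1}{1 \frac{1}{-66} + 11} = \frac{1}{1 \left(- \frac{1}{66}\right) + 11} = \frac{1}{- \frac{1}{66} + 11} = \frac{1}{\frac{725}{66}} = \frac{66}{725} \approx 0.091035$)
$\left(v + r\right) m = \left(\frac{66}{725} + 120\right) 49 = \frac{87066}{725} \cdot 49 = \frac{4266234}{725}$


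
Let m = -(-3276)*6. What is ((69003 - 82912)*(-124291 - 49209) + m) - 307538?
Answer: 2412923618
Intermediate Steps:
m = 19656 (m = -91*(-216) = 19656)
((69003 - 82912)*(-124291 - 49209) + m) - 307538 = ((69003 - 82912)*(-124291 - 49209) + 19656) - 307538 = (-13909*(-173500) + 19656) - 307538 = (2413211500 + 19656) - 307538 = 2413231156 - 307538 = 2412923618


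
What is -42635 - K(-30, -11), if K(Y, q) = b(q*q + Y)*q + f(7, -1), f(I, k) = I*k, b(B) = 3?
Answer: -42595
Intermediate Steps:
K(Y, q) = -7 + 3*q (K(Y, q) = 3*q + 7*(-1) = 3*q - 7 = -7 + 3*q)
-42635 - K(-30, -11) = -42635 - (-7 + 3*(-11)) = -42635 - (-7 - 33) = -42635 - 1*(-40) = -42635 + 40 = -42595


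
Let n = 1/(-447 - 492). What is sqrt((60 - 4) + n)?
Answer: sqrt(49375437)/939 ≈ 7.4832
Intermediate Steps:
n = -1/939 (n = 1/(-939) = -1/939 ≈ -0.0010650)
sqrt((60 - 4) + n) = sqrt((60 - 4) - 1/939) = sqrt(56 - 1/939) = sqrt(52583/939) = sqrt(49375437)/939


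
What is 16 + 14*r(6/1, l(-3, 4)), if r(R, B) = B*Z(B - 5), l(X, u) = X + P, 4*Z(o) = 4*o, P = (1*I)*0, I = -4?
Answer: 352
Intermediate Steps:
P = 0 (P = (1*(-4))*0 = -4*0 = 0)
Z(o) = o (Z(o) = (4*o)/4 = o)
l(X, u) = X (l(X, u) = X + 0 = X)
r(R, B) = B*(-5 + B) (r(R, B) = B*(B - 5) = B*(-5 + B))
16 + 14*r(6/1, l(-3, 4)) = 16 + 14*(-3*(-5 - 3)) = 16 + 14*(-3*(-8)) = 16 + 14*24 = 16 + 336 = 352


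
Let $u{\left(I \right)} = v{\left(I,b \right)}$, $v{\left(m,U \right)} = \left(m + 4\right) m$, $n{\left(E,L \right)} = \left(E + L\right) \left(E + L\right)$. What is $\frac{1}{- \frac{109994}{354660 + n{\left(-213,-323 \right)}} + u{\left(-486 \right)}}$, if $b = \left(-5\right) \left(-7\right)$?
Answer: $\frac{320978}{75189683459} \approx 4.2689 \cdot 10^{-6}$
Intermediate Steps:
$n{\left(E,L \right)} = \left(E + L\right)^{2}$
$b = 35$
$v{\left(m,U \right)} = m \left(4 + m\right)$ ($v{\left(m,U \right)} = \left(4 + m\right) m = m \left(4 + m\right)$)
$u{\left(I \right)} = I \left(4 + I\right)$
$\frac{1}{- \frac{109994}{354660 + n{\left(-213,-323 \right)}} + u{\left(-486 \right)}} = \frac{1}{- \frac{109994}{354660 + \left(-213 - 323\right)^{2}} - 486 \left(4 - 486\right)} = \frac{1}{- \frac{109994}{354660 + \left(-536\right)^{2}} - -234252} = \frac{1}{- \frac{109994}{354660 + 287296} + 234252} = \frac{1}{- \frac{109994}{641956} + 234252} = \frac{1}{\left(-109994\right) \frac{1}{641956} + 234252} = \frac{1}{- \frac{54997}{320978} + 234252} = \frac{1}{\frac{75189683459}{320978}} = \frac{320978}{75189683459}$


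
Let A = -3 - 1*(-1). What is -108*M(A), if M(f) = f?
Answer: 216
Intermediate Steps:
A = -2 (A = -3 + 1 = -2)
-108*M(A) = -108*(-2) = 216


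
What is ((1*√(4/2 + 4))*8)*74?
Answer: 592*√6 ≈ 1450.1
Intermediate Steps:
((1*√(4/2 + 4))*8)*74 = ((1*√(4*(½) + 4))*8)*74 = ((1*√(2 + 4))*8)*74 = ((1*√6)*8)*74 = (√6*8)*74 = (8*√6)*74 = 592*√6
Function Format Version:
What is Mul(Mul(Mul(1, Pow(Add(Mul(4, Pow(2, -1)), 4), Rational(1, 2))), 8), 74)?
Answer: Mul(592, Pow(6, Rational(1, 2))) ≈ 1450.1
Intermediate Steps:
Mul(Mul(Mul(1, Pow(Add(Mul(4, Pow(2, -1)), 4), Rational(1, 2))), 8), 74) = Mul(Mul(Mul(1, Pow(Add(Mul(4, Rational(1, 2)), 4), Rational(1, 2))), 8), 74) = Mul(Mul(Mul(1, Pow(Add(2, 4), Rational(1, 2))), 8), 74) = Mul(Mul(Mul(1, Pow(6, Rational(1, 2))), 8), 74) = Mul(Mul(Pow(6, Rational(1, 2)), 8), 74) = Mul(Mul(8, Pow(6, Rational(1, 2))), 74) = Mul(592, Pow(6, Rational(1, 2)))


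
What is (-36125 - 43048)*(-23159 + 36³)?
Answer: -1860327981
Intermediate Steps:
(-36125 - 43048)*(-23159 + 36³) = -79173*(-23159 + 46656) = -79173*23497 = -1860327981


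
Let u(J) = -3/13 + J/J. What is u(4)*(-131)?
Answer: -1310/13 ≈ -100.77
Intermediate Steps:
u(J) = 10/13 (u(J) = -3*1/13 + 1 = -3/13 + 1 = 10/13)
u(4)*(-131) = (10/13)*(-131) = -1310/13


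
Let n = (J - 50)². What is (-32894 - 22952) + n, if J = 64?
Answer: -55650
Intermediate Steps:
n = 196 (n = (64 - 50)² = 14² = 196)
(-32894 - 22952) + n = (-32894 - 22952) + 196 = -55846 + 196 = -55650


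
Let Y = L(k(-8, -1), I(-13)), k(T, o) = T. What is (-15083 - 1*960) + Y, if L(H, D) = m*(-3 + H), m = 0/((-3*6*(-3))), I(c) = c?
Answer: -16043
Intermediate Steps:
m = 0 (m = 0/((-18*(-3))) = 0/54 = 0*(1/54) = 0)
L(H, D) = 0 (L(H, D) = 0*(-3 + H) = 0)
Y = 0
(-15083 - 1*960) + Y = (-15083 - 1*960) + 0 = (-15083 - 960) + 0 = -16043 + 0 = -16043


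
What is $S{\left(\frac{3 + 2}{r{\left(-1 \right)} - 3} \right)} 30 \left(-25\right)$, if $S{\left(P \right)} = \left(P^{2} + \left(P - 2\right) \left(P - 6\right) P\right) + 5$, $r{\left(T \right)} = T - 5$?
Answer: $\frac{728750}{243} \approx 2999.0$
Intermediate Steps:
$r{\left(T \right)} = -5 + T$
$S{\left(P \right)} = 5 + P^{2} + P \left(-6 + P\right) \left(-2 + P\right)$ ($S{\left(P \right)} = \left(P^{2} + \left(-2 + P\right) \left(-6 + P\right) P\right) + 5 = \left(P^{2} + \left(-6 + P\right) \left(-2 + P\right) P\right) + 5 = \left(P^{2} + P \left(-6 + P\right) \left(-2 + P\right)\right) + 5 = 5 + P^{2} + P \left(-6 + P\right) \left(-2 + P\right)$)
$S{\left(\frac{3 + 2}{r{\left(-1 \right)} - 3} \right)} 30 \left(-25\right) = \left(5 + \left(\frac{3 + 2}{\left(-5 - 1\right) - 3}\right)^{3} - 7 \left(\frac{3 + 2}{\left(-5 - 1\right) - 3}\right)^{2} + 12 \frac{3 + 2}{\left(-5 - 1\right) - 3}\right) 30 \left(-25\right) = \left(5 + \left(\frac{5}{-6 - 3}\right)^{3} - 7 \left(\frac{5}{-6 - 3}\right)^{2} + 12 \frac{5}{-6 - 3}\right) 30 \left(-25\right) = \left(5 + \left(\frac{5}{-9}\right)^{3} - 7 \left(\frac{5}{-9}\right)^{2} + 12 \frac{5}{-9}\right) 30 \left(-25\right) = \left(5 + \left(5 \left(- \frac{1}{9}\right)\right)^{3} - 7 \left(5 \left(- \frac{1}{9}\right)\right)^{2} + 12 \cdot 5 \left(- \frac{1}{9}\right)\right) 30 \left(-25\right) = \left(5 + \left(- \frac{5}{9}\right)^{3} - 7 \left(- \frac{5}{9}\right)^{2} + 12 \left(- \frac{5}{9}\right)\right) 30 \left(-25\right) = \left(5 - \frac{125}{729} - \frac{175}{81} - \frac{20}{3}\right) 30 \left(-25\right) = \left(- \frac{2915}{729}\right) 30 \left(-25\right) = \left(- \frac{29150}{243}\right) \left(-25\right) = \frac{728750}{243}$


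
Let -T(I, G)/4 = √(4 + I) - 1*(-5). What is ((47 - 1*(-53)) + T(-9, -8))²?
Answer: 6320 - 640*I*√5 ≈ 6320.0 - 1431.1*I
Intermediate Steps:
T(I, G) = -20 - 4*√(4 + I) (T(I, G) = -4*(√(4 + I) - 1*(-5)) = -4*(√(4 + I) + 5) = -4*(5 + √(4 + I)) = -20 - 4*√(4 + I))
((47 - 1*(-53)) + T(-9, -8))² = ((47 - 1*(-53)) + (-20 - 4*√(4 - 9)))² = ((47 + 53) + (-20 - 4*I*√5))² = (100 + (-20 - 4*I*√5))² = (80 - 4*I*√5)²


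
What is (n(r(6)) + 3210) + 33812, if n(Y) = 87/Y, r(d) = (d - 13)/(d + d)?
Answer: 258110/7 ≈ 36873.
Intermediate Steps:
r(d) = (-13 + d)/(2*d) (r(d) = (-13 + d)/((2*d)) = (-13 + d)*(1/(2*d)) = (-13 + d)/(2*d))
(n(r(6)) + 3210) + 33812 = (87/(((½)*(-13 + 6)/6)) + 3210) + 33812 = (87/(((½)*(⅙)*(-7))) + 3210) + 33812 = (87/(-7/12) + 3210) + 33812 = (87*(-12/7) + 3210) + 33812 = (-1044/7 + 3210) + 33812 = 21426/7 + 33812 = 258110/7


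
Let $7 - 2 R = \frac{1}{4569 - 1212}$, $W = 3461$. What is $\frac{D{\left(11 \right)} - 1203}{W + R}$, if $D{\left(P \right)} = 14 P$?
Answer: $- \frac{3521493}{11630326} \approx -0.30279$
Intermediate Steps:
$R = \frac{11749}{3357}$ ($R = \frac{7}{2} - \frac{1}{2 \left(4569 - 1212\right)} = \frac{7}{2} - \frac{1}{2 \cdot 3357} = \frac{7}{2} - \frac{1}{6714} = \frac{11749}{3357} \approx 3.4999$)
$\frac{D{\left(11 \right)} - 1203}{W + R} = \frac{14 \cdot 11 - 1203}{3461 + \frac{11749}{3357}} = \frac{154 - 1203}{\frac{11630326}{3357}} = \left(-1049\right) \frac{3357}{11630326} = - \frac{3521493}{11630326}$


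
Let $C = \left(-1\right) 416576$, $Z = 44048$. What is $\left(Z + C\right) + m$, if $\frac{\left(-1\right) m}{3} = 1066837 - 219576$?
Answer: $-2914311$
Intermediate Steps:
$m = -2541783$ ($m = - 3 \left(1066837 - 219576\right) = \left(-3\right) 847261 = -2541783$)
$C = -416576$
$\left(Z + C\right) + m = \left(44048 - 416576\right) - 2541783 = -372528 - 2541783 = -2914311$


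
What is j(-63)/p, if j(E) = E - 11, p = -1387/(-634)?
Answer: -46916/1387 ≈ -33.826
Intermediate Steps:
p = 1387/634 (p = -1387*(-1/634) = 1387/634 ≈ 2.1877)
j(E) = -11 + E
j(-63)/p = (-11 - 63)/(1387/634) = -74*634/1387 = -46916/1387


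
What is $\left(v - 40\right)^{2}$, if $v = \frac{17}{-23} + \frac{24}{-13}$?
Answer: $\frac{162129289}{89401} \approx 1813.5$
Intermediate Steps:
$v = - \frac{773}{299}$ ($v = 17 \left(- \frac{1}{23}\right) + 24 \left(- \frac{1}{13}\right) = - \frac{17}{23} - \frac{24}{13} = - \frac{773}{299} \approx -2.5853$)
$\left(v - 40\right)^{2} = \left(- \frac{773}{299} - 40\right)^{2} = \left(- \frac{12733}{299}\right)^{2} = \frac{162129289}{89401}$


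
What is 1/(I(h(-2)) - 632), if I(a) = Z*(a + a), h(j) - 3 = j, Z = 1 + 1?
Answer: -1/628 ≈ -0.0015924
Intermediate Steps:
Z = 2
h(j) = 3 + j
I(a) = 4*a (I(a) = 2*(a + a) = 2*(2*a) = 4*a)
1/(I(h(-2)) - 632) = 1/(4*(3 - 2) - 632) = 1/(4*1 - 632) = 1/(4 - 632) = 1/(-628) = -1/628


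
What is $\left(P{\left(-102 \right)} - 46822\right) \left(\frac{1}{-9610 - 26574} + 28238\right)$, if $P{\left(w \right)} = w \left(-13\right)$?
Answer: $- \frac{5810770679417}{4523} \approx -1.2847 \cdot 10^{9}$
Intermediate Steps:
$P{\left(w \right)} = - 13 w$
$\left(P{\left(-102 \right)} - 46822\right) \left(\frac{1}{-9610 - 26574} + 28238\right) = \left(\left(-13\right) \left(-102\right) - 46822\right) \left(\frac{1}{-9610 - 26574} + 28238\right) = \left(1326 - 46822\right) \left(\frac{1}{-36184} + 28238\right) = - 45496 \left(- \frac{1}{36184} + 28238\right) = \left(-45496\right) \frac{1021763791}{36184} = - \frac{5810770679417}{4523}$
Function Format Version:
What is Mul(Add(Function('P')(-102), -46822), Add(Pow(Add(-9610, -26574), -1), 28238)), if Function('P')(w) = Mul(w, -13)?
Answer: Rational(-5810770679417, 4523) ≈ -1.2847e+9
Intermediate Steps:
Function('P')(w) = Mul(-13, w)
Mul(Add(Function('P')(-102), -46822), Add(Pow(Add(-9610, -26574), -1), 28238)) = Mul(Add(Mul(-13, -102), -46822), Add(Pow(Add(-9610, -26574), -1), 28238)) = Mul(Add(1326, -46822), Add(Pow(-36184, -1), 28238)) = Mul(-45496, Add(Rational(-1, 36184), 28238)) = Mul(-45496, Rational(1021763791, 36184)) = Rational(-5810770679417, 4523)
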